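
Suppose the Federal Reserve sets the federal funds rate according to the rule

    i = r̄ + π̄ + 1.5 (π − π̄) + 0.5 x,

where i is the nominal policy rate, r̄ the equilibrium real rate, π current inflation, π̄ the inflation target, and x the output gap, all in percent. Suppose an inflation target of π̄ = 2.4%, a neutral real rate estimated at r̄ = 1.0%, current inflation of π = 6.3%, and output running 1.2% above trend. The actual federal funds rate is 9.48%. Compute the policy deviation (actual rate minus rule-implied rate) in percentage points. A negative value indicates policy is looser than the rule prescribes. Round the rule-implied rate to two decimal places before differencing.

-0.37 pp

Output 1.2% above potential → x = 1.2.
i = 1.0 + 2.4 + 1.5 × (6.3 − 2.4) + 0.5 × 1.2
   = 1.0 + 2.4 + 5.85 + 0.6 = 9.85
Deviation = 9.48 − 9.85 = -0.37 pp.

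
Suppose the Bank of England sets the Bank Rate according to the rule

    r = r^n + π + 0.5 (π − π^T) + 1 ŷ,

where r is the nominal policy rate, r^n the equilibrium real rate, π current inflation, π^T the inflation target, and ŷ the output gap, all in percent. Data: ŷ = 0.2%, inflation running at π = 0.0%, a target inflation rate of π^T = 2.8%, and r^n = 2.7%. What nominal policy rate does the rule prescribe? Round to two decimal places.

r = 2.7 + 0.0 + 0.5 × (0.0 − 2.8) + 1 × 0.2
   = 2.7 + 0 − 1.4 + 0.2 = 1.50

1.50%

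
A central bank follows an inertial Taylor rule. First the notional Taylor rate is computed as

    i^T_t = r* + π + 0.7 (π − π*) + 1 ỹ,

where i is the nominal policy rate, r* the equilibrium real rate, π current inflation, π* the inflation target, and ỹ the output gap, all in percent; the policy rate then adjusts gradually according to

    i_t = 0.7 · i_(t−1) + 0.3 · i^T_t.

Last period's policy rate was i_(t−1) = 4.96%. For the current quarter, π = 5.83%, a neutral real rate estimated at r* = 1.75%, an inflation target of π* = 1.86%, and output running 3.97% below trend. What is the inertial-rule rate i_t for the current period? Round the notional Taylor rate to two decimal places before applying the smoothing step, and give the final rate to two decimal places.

Output 3.97% below potential → ỹ = -3.97.
i^T_t = 1.75 + 5.83 + 0.7 × (5.83 − 1.86) + 1 × (-3.97)
   = 1.75 + 5.83 + 2.779 − 3.97 = 6.39
i_t = 0.7 × 4.96 + 0.3 × 6.39 = 3.472 + 1.917 = 5.39

5.39%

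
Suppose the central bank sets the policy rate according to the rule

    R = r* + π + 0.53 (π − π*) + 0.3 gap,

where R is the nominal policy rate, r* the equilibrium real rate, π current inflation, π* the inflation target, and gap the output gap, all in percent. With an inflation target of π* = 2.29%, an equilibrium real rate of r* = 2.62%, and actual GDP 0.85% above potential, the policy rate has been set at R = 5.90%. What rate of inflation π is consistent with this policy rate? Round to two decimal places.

Output 0.85% above potential → gap = 0.85.
Collecting π: R = r* + (1 + 0.53) π − 0.53 π* + 0.3 gap
1.53 π = 5.90 − 2.62 + 0.53 × 2.29 − 0.3 × 0.85 = 4.2387
π = 4.2387 / 1.53 = 2.77

2.77%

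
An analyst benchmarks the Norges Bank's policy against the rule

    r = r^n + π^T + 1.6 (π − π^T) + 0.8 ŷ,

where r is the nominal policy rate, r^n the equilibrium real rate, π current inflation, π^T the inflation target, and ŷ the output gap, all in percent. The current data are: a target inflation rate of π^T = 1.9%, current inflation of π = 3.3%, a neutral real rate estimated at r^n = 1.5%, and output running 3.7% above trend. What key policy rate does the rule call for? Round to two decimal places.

Output 3.7% above potential → ŷ = 3.7.
r = 1.5 + 1.9 + 1.6 × (3.3 − 1.9) + 0.8 × 3.7
   = 1.5 + 1.9 + 2.24 + 2.96 = 8.60

8.60%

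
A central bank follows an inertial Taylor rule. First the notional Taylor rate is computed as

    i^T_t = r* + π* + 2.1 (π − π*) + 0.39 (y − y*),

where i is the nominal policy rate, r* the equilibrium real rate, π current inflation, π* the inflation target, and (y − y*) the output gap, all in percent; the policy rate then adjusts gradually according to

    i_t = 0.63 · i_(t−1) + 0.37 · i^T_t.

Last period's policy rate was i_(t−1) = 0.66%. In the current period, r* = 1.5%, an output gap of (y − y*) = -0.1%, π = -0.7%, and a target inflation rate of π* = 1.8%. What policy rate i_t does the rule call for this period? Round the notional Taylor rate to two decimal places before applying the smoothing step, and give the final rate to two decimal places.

i^T_t = 1.5 + 1.8 + 2.1 × (-0.7 − 1.8) + 0.39 × (-0.1)
   = 1.5 + 1.8 − 5.25 − 0.039 = -1.99
i_t = 0.63 × 0.66 + 0.37 × (-1.99) = 0.4158 − 0.7363 = -0.32

-0.32%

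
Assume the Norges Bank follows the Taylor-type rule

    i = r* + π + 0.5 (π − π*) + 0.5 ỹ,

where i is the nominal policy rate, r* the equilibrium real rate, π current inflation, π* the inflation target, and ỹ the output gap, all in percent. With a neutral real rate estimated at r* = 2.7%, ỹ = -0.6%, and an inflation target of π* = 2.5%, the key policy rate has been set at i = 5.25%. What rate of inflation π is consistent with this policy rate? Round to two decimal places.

2.73%

Collecting π: i = r* + (1 + 0.5) π − 0.5 π* + 0.5 ỹ
1.5 π = 5.25 − 2.7 + 0.5 × 2.5 − 0.5 × (-0.6) = 4.1
π = 4.1 / 1.5 = 2.73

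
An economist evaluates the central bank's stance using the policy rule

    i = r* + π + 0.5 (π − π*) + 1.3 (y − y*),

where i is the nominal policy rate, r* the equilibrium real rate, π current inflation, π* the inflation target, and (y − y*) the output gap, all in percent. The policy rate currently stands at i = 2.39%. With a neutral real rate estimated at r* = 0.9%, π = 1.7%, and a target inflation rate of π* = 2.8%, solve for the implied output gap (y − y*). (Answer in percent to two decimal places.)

0.26%

1.3 (y − y*) = 2.39 − 0.9 − 1.7 − 0.5 × (1.7 − 2.8) = 0.34
(y − y*) = 0.34 / 1.3 = 0.26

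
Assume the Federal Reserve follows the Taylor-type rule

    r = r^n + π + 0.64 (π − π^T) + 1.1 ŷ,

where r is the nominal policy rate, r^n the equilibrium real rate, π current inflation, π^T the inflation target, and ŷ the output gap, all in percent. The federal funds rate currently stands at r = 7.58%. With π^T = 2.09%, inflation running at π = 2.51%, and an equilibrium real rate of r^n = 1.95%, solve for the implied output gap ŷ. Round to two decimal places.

2.59%

1.1 ŷ = 7.58 − 1.95 − 2.51 − 0.64 × (2.51 − 2.09) = 2.8512
ŷ = 2.8512 / 1.1 = 2.59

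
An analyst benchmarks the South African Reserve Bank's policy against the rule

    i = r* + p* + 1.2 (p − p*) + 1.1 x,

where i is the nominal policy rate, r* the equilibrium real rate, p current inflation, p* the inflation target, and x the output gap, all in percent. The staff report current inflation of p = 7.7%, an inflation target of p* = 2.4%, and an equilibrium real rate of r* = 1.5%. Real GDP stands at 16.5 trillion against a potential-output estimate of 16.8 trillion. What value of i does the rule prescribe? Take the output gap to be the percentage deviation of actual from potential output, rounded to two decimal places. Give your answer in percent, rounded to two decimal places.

Output gap = 100 × (16.5 − 16.8) / 16.8 = -1.79%.
i = 1.50 + 2.40 + 1.2 × (7.70 − 2.40) + 1.1 × (-1.79)
   = 1.50 + 2.4 + 6.36 − 1.969 = 8.29

8.29%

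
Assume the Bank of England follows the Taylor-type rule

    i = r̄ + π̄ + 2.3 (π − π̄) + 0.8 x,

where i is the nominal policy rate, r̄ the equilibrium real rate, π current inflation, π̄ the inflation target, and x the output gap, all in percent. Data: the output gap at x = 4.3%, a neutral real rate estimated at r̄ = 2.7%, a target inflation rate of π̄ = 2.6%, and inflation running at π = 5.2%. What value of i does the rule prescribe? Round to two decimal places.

i = 2.7 + 2.6 + 2.3 × (5.2 − 2.6) + 0.8 × 4.3
   = 2.7 + 2.6 + 5.98 + 3.44 = 14.72

14.72%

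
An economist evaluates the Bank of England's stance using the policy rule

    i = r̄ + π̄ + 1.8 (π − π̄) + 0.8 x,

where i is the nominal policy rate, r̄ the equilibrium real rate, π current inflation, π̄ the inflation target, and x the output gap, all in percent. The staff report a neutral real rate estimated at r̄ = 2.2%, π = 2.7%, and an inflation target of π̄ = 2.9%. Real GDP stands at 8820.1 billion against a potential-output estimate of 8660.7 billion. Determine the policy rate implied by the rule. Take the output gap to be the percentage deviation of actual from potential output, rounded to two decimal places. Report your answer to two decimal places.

6.21%

Output gap = 100 × (8820.1 − 8660.7) / 8660.7 = 1.84%.
i = 2.20 + 2.90 + 1.8 × (2.70 − 2.90) + 0.8 × 1.84
   = 2.20 + 2.9 − 0.36 + 1.472 = 6.21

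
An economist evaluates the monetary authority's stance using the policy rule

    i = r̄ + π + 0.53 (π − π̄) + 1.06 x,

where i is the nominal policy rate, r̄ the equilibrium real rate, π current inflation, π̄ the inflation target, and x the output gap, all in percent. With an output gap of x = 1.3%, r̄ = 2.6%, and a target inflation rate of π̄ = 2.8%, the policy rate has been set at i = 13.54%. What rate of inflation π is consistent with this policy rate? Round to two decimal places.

7.22%

Collecting π: i = r̄ + (1 + 0.53) π − 0.53 π̄ + 1.06 x
1.53 π = 13.54 − 2.6 + 0.53 × 2.8 − 1.06 × 1.3 = 11.046
π = 11.046 / 1.53 = 7.22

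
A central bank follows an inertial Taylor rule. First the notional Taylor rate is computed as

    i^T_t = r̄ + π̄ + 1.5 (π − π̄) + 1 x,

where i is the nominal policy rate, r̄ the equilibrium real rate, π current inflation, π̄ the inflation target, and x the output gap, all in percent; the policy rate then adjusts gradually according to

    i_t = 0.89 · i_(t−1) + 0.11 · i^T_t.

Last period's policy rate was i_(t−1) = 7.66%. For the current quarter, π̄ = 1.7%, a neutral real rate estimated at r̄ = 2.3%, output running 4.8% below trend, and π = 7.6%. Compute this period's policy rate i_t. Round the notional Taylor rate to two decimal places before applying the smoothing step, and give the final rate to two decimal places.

Output 4.8% below potential → x = -4.8.
i^T_t = 2.3 + 1.7 + 1.5 × (7.6 − 1.7) + 1 × (-4.8)
   = 2.3 + 1.7 + 8.85 − 4.8 = 8.05
i_t = 0.89 × 7.66 + 0.11 × 8.05 = 6.8174 + 0.8855 = 7.70

7.70%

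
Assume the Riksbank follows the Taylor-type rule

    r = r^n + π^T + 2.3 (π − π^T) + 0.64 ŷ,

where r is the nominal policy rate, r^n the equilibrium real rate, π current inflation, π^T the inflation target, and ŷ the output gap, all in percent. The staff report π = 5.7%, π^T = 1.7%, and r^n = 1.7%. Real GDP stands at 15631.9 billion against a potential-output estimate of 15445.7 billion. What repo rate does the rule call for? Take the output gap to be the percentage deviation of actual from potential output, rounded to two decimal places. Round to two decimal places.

13.37%

Output gap = 100 × (15631.9 − 15445.7) / 15445.7 = 1.21%.
r = 1.70 + 1.70 + 2.3 × (5.70 − 1.70) + 0.64 × 1.21
   = 1.70 + 1.7 + 9.2 + 0.7744 = 13.37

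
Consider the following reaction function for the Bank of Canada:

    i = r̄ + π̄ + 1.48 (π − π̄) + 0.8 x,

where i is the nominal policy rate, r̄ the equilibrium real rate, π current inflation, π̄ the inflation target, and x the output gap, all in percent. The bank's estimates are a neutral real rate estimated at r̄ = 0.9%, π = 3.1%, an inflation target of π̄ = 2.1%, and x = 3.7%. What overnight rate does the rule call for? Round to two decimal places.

i = 0.9 + 2.1 + 1.48 × (3.1 − 2.1) + 0.8 × 3.7
   = 0.9 + 2.1 + 1.48 + 2.96 = 7.44

7.44%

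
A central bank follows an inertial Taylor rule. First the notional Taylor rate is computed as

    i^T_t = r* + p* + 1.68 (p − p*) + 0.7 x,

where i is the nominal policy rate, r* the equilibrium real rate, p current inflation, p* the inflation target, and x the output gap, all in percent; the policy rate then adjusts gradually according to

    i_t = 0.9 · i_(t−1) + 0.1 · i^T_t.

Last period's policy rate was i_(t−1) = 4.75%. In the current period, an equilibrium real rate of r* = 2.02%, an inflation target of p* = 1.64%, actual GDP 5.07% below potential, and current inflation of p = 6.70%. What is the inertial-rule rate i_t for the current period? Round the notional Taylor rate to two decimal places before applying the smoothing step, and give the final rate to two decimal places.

Output 5.07% below potential → x = -5.07.
i^T_t = 2.02 + 1.64 + 1.68 × (6.70 − 1.64) + 0.7 × (-5.07)
   = 2.02 + 1.64 + 8.5008 − 3.549 = 8.61
i_t = 0.9 × 4.75 + 0.1 × 8.61 = 4.275 + 0.861 = 5.14

5.14%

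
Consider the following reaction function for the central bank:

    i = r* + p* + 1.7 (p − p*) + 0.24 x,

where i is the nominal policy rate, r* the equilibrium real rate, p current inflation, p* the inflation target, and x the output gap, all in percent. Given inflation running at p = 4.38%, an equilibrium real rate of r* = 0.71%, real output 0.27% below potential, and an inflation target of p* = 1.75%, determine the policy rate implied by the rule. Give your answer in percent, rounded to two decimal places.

6.87%

Output 0.27% below potential → x = -0.27.
i = 0.71 + 1.75 + 1.7 × (4.38 − 1.75) + 0.24 × (-0.27)
   = 0.71 + 1.75 + 4.471 − 0.0648 = 6.87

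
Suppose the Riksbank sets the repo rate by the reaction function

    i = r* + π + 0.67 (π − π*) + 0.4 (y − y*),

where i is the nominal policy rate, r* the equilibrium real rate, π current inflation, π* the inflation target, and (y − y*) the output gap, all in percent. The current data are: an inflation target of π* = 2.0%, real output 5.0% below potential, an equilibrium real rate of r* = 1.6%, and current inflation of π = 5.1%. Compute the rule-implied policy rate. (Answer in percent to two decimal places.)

Output 5.0% below potential → (y − y*) = -5.0.
i = 1.6 + 5.1 + 0.67 × (5.1 − 2.0) + 0.4 × (-5.0)
   = 1.6 + 5.1 + 2.077 − 2 = 6.78

6.78%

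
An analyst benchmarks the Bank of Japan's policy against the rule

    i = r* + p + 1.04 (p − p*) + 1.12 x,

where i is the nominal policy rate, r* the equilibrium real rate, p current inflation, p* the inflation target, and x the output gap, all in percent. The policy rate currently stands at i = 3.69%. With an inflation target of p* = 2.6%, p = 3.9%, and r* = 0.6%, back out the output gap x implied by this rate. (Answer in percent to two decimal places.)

-1.93%

1.12 x = 3.69 − 0.6 − 3.9 − 1.04 × (3.9 − 2.6) = -2.162
x = -2.162 / 1.12 = -1.93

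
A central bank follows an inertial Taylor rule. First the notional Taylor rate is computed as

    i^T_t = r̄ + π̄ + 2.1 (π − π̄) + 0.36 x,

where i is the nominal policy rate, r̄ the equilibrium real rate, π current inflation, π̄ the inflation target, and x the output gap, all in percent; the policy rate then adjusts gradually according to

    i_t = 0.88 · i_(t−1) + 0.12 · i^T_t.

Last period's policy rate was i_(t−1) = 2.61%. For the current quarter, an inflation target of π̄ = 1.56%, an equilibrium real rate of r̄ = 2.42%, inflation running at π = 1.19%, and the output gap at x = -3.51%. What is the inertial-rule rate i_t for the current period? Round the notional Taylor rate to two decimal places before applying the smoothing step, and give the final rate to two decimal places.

i^T_t = 2.42 + 1.56 + 2.1 × (1.19 − 1.56) + 0.36 × (-3.51)
   = 2.42 + 1.56 − 0.777 − 1.2636 = 1.94
i_t = 0.88 × 2.61 + 0.12 × 1.94 = 2.2968 + 0.2328 = 2.53

2.53%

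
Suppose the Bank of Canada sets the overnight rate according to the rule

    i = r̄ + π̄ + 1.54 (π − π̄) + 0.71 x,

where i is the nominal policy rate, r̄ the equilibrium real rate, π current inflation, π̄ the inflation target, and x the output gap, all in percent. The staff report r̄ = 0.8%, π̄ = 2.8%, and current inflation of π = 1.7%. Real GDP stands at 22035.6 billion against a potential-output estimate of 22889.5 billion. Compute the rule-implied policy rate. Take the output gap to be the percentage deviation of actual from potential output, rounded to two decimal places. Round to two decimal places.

Output gap = 100 × (22035.6 − 22889.5) / 22889.5 = -3.73%.
i = 0.80 + 2.80 + 1.54 × (1.70 − 2.80) + 0.71 × (-3.73)
   = 0.80 + 2.8 − 1.694 − 2.6483 = -0.74

-0.74%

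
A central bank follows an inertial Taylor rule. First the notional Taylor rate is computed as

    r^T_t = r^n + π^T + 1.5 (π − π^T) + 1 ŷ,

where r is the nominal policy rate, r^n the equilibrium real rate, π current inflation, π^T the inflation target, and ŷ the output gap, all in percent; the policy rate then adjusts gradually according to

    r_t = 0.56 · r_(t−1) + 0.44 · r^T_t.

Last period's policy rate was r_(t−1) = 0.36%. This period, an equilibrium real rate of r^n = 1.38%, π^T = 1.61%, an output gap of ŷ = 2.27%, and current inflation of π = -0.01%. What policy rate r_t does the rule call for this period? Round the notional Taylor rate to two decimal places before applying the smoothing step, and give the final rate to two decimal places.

1.45%

r^T_t = 1.38 + 1.61 + 1.5 × (-0.01 − 1.61) + 1 × 2.27
   = 1.38 + 1.61 − 2.43 + 2.27 = 2.83
r_t = 0.56 × 0.36 + 0.44 × 2.83 = 0.2016 + 1.2452 = 1.45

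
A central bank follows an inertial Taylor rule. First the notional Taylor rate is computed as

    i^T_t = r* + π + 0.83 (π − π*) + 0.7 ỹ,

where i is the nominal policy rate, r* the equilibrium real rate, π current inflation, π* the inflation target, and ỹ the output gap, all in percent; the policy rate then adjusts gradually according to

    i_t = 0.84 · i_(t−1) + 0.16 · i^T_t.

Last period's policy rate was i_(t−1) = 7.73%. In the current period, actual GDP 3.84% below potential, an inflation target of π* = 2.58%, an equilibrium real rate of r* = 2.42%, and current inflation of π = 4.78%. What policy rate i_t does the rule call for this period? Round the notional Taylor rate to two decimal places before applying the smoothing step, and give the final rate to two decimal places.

Output 3.84% below potential → ỹ = -3.84.
i^T_t = 2.42 + 4.78 + 0.83 × (4.78 − 2.58) + 0.7 × (-3.84)
   = 2.42 + 4.78 + 1.826 − 2.688 = 6.34
i_t = 0.84 × 7.73 + 0.16 × 6.34 = 6.4932 + 1.0144 = 7.51

7.51%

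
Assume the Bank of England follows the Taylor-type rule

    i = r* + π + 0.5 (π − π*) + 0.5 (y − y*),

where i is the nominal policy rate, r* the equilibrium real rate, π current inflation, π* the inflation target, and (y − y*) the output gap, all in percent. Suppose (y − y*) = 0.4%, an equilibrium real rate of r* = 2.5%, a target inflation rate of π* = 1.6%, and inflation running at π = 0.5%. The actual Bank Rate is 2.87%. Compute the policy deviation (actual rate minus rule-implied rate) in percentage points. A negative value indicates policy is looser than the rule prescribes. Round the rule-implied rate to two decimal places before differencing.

0.22 pp

i = 2.5 + 0.5 + 0.5 × (0.5 − 1.6) + 0.5 × 0.4
   = 2.5 + 0.5 − 0.55 + 0.2 = 2.65
Deviation = 2.87 − 2.65 = 0.22 pp.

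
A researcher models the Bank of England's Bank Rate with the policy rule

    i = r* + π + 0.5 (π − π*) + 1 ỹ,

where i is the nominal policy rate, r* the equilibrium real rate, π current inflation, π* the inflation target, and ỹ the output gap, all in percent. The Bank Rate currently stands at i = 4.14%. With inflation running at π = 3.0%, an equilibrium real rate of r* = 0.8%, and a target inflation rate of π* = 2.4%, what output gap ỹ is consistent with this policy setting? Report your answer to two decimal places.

1 ỹ = 4.14 − 0.8 − 3.0 − 0.5 × (3.0 − 2.4) = 0.04
ỹ = 0.04 / 1 = 0.04

0.04%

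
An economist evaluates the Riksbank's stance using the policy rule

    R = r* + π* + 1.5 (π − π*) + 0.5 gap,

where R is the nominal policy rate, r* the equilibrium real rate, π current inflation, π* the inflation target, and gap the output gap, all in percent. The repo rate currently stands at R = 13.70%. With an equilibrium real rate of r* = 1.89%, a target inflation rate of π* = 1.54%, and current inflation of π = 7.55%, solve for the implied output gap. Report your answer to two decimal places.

0.5 gap = 13.70 − 1.89 − 1.54 − 1.5 × (7.55 − 1.54) = 1.255
gap = 1.255 / 0.5 = 2.51

2.51%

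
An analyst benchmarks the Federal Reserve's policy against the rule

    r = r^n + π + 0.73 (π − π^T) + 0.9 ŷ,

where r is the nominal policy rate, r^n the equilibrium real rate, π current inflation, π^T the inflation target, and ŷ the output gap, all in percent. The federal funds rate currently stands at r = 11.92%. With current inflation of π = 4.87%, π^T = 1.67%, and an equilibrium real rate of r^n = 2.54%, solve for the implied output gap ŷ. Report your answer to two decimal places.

2.42%

0.9 ŷ = 11.92 − 2.54 − 4.87 − 0.73 × (4.87 − 1.67) = 2.174
ŷ = 2.174 / 0.9 = 2.42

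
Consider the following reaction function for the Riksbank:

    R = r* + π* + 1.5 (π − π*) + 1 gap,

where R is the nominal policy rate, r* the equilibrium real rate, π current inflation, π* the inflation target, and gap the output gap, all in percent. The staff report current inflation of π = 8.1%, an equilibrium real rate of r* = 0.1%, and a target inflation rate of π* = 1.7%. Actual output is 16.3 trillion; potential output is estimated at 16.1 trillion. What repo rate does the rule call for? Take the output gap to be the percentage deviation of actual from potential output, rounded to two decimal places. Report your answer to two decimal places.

12.64%

Output gap = 100 × (16.3 − 16.1) / 16.1 = 1.24%.
R = 0.10 + 1.70 + 1.5 × (8.10 − 1.70) + 1 × 1.24
   = 0.10 + 1.7 + 9.6 + 1.24 = 12.64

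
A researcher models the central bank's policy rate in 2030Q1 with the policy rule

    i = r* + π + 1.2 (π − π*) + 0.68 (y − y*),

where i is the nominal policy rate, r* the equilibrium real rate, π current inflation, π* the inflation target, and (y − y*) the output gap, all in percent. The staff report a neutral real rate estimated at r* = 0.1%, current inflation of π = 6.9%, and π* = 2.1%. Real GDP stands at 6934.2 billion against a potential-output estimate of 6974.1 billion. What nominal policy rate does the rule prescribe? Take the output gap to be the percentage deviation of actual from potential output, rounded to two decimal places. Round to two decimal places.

Output gap = 100 × (6934.2 − 6974.1) / 6974.1 = -0.57%.
i = 0.10 + 6.90 + 1.2 × (6.90 − 2.10) + 0.68 × (-0.57)
   = 0.10 + 6.9 + 5.76 − 0.3876 = 12.37

12.37%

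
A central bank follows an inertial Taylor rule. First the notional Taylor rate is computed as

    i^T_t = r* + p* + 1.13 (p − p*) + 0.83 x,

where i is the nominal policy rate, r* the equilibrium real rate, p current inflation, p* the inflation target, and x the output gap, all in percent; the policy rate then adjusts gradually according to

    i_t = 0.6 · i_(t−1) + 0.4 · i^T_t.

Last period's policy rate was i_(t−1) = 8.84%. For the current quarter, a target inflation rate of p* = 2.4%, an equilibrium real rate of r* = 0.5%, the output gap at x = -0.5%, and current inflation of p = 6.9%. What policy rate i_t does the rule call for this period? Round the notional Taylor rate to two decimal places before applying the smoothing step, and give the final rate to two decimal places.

8.33%

i^T_t = 0.5 + 2.4 + 1.13 × (6.9 − 2.4) + 0.83 × (-0.5)
   = 0.5 + 2.4 + 5.085 − 0.415 = 7.57
i_t = 0.6 × 8.84 + 0.4 × 7.57 = 5.304 + 3.028 = 8.33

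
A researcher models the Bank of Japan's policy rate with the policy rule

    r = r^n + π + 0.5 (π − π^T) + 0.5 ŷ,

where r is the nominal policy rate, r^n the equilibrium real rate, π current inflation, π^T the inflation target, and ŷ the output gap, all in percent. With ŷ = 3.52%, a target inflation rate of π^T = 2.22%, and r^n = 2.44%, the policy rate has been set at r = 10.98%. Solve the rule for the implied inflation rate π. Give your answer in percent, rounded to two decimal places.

Collecting π: r = r^n + (1 + 0.5) π − 0.5 π^T + 0.5 ŷ
1.5 π = 10.98 − 2.44 + 0.5 × 2.22 − 0.5 × 3.52 = 7.89
π = 7.89 / 1.5 = 5.26

5.26%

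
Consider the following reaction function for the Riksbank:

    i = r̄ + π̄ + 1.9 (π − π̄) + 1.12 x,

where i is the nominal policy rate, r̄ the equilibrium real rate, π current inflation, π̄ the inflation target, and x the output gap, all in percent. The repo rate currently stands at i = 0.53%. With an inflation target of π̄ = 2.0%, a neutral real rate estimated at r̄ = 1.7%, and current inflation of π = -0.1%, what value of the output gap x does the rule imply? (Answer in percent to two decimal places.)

0.73%

1.12 x = 0.53 − 1.7 − 2.0 − 1.9 × ((-0.1) − 2.0) = 0.82
x = 0.82 / 1.12 = 0.73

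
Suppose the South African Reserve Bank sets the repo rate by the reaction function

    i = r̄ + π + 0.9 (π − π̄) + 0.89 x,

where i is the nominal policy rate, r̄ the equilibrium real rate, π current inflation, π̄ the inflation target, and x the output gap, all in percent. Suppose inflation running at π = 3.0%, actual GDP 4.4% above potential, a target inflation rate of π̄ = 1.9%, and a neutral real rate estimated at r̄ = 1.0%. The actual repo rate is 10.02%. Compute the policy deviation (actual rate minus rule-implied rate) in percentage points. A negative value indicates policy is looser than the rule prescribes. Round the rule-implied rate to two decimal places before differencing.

1.11 pp

Output 4.4% above potential → x = 4.4.
i = 1.0 + 3.0 + 0.9 × (3.0 − 1.9) + 0.89 × 4.4
   = 1.0 + 3 + 0.99 + 3.916 = 8.91
Deviation = 10.02 − 8.91 = 1.11 pp.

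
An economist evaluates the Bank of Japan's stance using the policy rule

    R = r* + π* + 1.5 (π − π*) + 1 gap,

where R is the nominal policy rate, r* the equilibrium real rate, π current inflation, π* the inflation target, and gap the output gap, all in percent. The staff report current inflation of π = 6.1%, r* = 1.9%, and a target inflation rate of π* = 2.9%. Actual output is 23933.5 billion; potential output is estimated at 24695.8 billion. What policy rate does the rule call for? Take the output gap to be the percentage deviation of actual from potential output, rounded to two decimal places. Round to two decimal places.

Output gap = 100 × (23933.5 − 24695.8) / 24695.8 = -3.09%.
R = 1.90 + 2.90 + 1.5 × (6.10 − 2.90) + 1 × (-3.09)
   = 1.90 + 2.9 + 4.8 − 3.09 = 6.51

6.51%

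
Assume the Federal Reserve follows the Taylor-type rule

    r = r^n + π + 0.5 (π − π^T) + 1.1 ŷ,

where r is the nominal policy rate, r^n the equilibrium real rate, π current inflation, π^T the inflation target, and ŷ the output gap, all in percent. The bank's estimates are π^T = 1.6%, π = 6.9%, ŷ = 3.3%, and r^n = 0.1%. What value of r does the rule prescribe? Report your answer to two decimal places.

r = 0.1 + 6.9 + 0.5 × (6.9 − 1.6) + 1.1 × 3.3
   = 0.1 + 6.9 + 2.65 + 3.63 = 13.28

13.28%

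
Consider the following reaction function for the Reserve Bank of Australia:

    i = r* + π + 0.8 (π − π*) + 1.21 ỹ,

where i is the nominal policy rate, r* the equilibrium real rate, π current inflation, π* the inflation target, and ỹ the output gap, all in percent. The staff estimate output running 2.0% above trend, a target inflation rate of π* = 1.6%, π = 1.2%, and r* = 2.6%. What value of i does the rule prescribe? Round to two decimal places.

5.90%

Output 2.0% above potential → ỹ = 2.0.
i = 2.6 + 1.2 + 0.8 × (1.2 − 1.6) + 1.21 × 2.0
   = 2.6 + 1.2 − 0.32 + 2.42 = 5.90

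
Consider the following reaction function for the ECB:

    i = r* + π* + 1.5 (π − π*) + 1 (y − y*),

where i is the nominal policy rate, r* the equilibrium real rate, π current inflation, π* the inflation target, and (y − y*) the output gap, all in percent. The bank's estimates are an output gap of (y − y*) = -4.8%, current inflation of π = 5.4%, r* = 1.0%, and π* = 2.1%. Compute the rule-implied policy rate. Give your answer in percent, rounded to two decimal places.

3.25%

i = 1.0 + 2.1 + 1.5 × (5.4 − 2.1) + 1 × (-4.8)
   = 1.0 + 2.1 + 4.95 − 4.8 = 3.25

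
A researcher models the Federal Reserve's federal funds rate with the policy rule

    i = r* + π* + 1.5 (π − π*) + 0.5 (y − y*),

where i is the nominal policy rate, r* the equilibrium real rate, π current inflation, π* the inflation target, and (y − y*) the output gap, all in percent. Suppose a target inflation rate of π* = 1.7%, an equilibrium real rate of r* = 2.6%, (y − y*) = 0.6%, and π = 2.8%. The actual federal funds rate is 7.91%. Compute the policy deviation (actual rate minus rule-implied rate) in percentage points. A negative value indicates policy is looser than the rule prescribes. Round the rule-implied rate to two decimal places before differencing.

1.66 pp

i = 2.6 + 1.7 + 1.5 × (2.8 − 1.7) + 0.5 × 0.6
   = 2.6 + 1.7 + 1.65 + 0.3 = 6.25
Deviation = 7.91 − 6.25 = 1.66 pp.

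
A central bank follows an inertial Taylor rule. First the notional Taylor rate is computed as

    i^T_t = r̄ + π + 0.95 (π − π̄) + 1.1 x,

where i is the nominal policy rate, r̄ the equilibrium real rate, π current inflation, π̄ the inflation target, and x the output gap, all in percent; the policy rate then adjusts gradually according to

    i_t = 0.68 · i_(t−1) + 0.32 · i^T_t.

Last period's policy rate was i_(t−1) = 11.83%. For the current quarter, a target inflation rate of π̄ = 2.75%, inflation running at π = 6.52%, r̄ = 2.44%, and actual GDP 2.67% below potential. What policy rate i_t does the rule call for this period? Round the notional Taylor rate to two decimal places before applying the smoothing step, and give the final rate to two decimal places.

Output 2.67% below potential → x = -2.67.
i^T_t = 2.44 + 6.52 + 0.95 × (6.52 − 2.75) + 1.1 × (-2.67)
   = 2.44 + 6.52 + 3.5815 − 2.937 = 9.60
i_t = 0.68 × 11.83 + 0.32 × 9.60 = 8.0444 + 3.072 = 11.12

11.12%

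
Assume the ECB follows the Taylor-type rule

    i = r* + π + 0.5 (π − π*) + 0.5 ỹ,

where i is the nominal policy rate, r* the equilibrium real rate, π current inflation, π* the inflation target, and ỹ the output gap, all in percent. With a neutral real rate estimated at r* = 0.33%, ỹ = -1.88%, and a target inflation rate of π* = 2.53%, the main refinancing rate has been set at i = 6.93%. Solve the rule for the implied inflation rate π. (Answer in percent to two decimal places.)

Collecting π: i = r* + (1 + 0.5) π − 0.5 π* + 0.5 ỹ
1.5 π = 6.93 − 0.33 + 0.5 × 2.53 − 0.5 × (-1.88) = 8.805
π = 8.805 / 1.5 = 5.87

5.87%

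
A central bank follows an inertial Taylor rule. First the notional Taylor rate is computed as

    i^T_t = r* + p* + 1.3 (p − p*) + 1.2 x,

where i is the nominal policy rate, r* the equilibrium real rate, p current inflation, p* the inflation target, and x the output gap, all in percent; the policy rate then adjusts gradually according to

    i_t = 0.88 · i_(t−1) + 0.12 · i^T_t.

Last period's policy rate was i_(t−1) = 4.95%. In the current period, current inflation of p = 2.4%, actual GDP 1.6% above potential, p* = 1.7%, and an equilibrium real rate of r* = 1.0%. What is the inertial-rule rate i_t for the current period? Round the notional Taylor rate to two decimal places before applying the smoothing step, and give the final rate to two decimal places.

Output 1.6% above potential → x = 1.6.
i^T_t = 1.0 + 1.7 + 1.3 × (2.4 − 1.7) + 1.2 × 1.6
   = 1.0 + 1.7 + 0.91 + 1.92 = 5.53
i_t = 0.88 × 4.95 + 0.12 × 5.53 = 4.356 + 0.6636 = 5.02

5.02%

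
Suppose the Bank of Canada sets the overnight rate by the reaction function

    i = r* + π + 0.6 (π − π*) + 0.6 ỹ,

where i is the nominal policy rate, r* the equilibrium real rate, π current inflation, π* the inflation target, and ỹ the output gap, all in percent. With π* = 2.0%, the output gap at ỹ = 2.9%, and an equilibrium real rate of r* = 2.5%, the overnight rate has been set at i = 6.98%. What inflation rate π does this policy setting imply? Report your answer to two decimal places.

Collecting π: i = r* + (1 + 0.6) π − 0.6 π* + 0.6 ỹ
1.6 π = 6.98 − 2.5 + 0.6 × 2.0 − 0.6 × 2.9 = 3.94
π = 3.94 / 1.6 = 2.46

2.46%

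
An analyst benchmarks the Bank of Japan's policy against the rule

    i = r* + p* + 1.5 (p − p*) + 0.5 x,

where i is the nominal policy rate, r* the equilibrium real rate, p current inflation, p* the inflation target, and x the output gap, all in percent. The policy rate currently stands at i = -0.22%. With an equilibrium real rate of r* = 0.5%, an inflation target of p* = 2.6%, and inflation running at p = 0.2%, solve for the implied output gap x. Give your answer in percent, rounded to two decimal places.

0.56%

0.5 x = -0.22 − 0.5 − 2.6 − 1.5 × (0.2 − 2.6) = 0.28
x = 0.28 / 0.5 = 0.56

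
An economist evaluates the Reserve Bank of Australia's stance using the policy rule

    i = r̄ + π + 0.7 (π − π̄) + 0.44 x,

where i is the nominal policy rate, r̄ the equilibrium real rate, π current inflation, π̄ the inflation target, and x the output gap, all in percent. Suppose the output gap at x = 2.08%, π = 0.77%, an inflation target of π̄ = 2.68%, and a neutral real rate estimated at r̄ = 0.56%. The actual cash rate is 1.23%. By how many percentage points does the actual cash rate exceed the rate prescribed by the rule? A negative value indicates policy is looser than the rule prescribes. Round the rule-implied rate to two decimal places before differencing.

i = 0.56 + 0.77 + 0.7 × (0.77 − 2.68) + 0.44 × 2.08
   = 0.56 + 0.77 − 1.337 + 0.9152 = 0.91
Deviation = 1.23 − 0.91 = 0.32 pp.

0.32 pp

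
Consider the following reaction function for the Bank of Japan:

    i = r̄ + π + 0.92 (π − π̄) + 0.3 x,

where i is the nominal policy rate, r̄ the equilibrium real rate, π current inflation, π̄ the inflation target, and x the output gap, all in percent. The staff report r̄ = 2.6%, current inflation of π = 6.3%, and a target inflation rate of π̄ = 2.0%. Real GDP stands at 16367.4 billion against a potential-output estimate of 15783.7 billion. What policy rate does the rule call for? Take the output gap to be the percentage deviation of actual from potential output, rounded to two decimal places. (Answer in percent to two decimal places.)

Output gap = 100 × (16367.4 − 15783.7) / 15783.7 = 3.70%.
i = 2.60 + 6.30 + 0.92 × (6.30 − 2.00) + 0.3 × 3.70
   = 2.60 + 6.3 + 3.956 + 1.11 = 13.97

13.97%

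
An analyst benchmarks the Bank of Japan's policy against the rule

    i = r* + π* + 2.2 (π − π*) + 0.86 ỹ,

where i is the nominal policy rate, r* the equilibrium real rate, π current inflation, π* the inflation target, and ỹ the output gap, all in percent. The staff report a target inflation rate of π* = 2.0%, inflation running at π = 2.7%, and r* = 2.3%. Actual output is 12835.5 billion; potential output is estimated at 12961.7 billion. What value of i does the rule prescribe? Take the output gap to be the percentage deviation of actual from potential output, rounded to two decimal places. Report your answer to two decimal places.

Output gap = 100 × (12835.5 − 12961.7) / 12961.7 = -0.97%.
i = 2.30 + 2.00 + 2.2 × (2.70 − 2.00) + 0.86 × (-0.97)
   = 2.30 + 2 + 1.54 − 0.8342 = 5.01

5.01%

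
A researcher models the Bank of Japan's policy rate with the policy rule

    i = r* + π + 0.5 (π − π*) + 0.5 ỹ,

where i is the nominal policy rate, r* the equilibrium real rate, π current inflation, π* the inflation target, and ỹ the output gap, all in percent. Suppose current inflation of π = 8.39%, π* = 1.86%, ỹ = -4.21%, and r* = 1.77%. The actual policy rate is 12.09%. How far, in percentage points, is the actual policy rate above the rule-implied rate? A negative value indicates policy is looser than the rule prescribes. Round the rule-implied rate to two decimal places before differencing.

0.77 pp

i = 1.77 + 8.39 + 0.5 × (8.39 − 1.86) + 0.5 × (-4.21)
   = 1.77 + 8.39 + 3.265 − 2.105 = 11.32
Deviation = 12.09 − 11.32 = 0.77 pp.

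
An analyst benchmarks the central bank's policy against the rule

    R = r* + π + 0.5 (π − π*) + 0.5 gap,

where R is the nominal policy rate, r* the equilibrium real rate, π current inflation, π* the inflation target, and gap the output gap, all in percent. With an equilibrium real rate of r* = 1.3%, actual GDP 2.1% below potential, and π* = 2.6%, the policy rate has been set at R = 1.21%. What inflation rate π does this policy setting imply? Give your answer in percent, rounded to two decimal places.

Output 2.1% below potential → gap = -2.1.
Collecting π: R = r* + (1 + 0.5) π − 0.5 π* + 0.5 gap
1.5 π = 1.21 − 1.3 + 0.5 × 2.6 − 0.5 × (-2.1) = 2.26
π = 2.26 / 1.5 = 1.51

1.51%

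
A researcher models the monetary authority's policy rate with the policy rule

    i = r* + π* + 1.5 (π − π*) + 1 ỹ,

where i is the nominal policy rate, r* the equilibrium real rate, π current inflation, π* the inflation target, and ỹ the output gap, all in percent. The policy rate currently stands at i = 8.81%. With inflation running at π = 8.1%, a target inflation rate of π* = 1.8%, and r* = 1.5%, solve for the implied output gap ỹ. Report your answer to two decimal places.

1 ỹ = 8.81 − 1.5 − 1.8 − 1.5 × (8.1 − 1.8) = -3.94
ỹ = -3.94 / 1 = -3.94

-3.94%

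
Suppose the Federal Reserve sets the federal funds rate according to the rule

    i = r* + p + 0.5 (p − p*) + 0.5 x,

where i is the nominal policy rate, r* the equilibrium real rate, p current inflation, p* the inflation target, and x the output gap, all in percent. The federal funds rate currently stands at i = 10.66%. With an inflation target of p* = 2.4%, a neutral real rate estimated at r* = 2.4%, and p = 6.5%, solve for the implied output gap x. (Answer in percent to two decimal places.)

-0.58%

0.5 x = 10.66 − 2.4 − 6.5 − 0.5 × (6.5 − 2.4) = -0.29
x = -0.29 / 0.5 = -0.58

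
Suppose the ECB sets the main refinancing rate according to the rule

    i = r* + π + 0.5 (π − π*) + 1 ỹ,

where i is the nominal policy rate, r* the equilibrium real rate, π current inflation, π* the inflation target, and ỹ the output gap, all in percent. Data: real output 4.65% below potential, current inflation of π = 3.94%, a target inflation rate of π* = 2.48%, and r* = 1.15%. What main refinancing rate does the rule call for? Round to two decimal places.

Output 4.65% below potential → ỹ = -4.65.
i = 1.15 + 3.94 + 0.5 × (3.94 − 2.48) + 1 × (-4.65)
   = 1.15 + 3.94 + 0.73 − 4.65 = 1.17

1.17%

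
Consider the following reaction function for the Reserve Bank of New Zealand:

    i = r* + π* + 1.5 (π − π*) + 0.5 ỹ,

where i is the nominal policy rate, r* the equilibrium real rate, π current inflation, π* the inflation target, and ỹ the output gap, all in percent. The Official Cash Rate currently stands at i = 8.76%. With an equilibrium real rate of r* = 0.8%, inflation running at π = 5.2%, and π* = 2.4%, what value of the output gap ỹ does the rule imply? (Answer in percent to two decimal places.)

0.5 ỹ = 8.76 − 0.8 − 2.4 − 1.5 × (5.2 − 2.4) = 1.36
ỹ = 1.36 / 0.5 = 2.72

2.72%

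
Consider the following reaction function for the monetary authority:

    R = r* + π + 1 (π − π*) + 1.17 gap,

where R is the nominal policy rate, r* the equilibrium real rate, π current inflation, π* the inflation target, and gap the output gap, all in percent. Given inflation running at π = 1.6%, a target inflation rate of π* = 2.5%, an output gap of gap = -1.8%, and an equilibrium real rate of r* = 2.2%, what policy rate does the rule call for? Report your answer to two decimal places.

0.79%

R = 2.2 + 1.6 + 1 × (1.6 − 2.5) + 1.17 × (-1.8)
   = 2.2 + 1.6 − 0.9 − 2.106 = 0.79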